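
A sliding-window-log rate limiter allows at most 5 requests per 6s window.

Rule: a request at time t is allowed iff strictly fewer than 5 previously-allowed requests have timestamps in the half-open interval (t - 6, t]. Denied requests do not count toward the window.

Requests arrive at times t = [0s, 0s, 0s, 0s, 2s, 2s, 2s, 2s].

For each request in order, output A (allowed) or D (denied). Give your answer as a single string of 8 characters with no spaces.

Tracking allowed requests in the window:
  req#1 t=0s: ALLOW
  req#2 t=0s: ALLOW
  req#3 t=0s: ALLOW
  req#4 t=0s: ALLOW
  req#5 t=2s: ALLOW
  req#6 t=2s: DENY
  req#7 t=2s: DENY
  req#8 t=2s: DENY

Answer: AAAAADDD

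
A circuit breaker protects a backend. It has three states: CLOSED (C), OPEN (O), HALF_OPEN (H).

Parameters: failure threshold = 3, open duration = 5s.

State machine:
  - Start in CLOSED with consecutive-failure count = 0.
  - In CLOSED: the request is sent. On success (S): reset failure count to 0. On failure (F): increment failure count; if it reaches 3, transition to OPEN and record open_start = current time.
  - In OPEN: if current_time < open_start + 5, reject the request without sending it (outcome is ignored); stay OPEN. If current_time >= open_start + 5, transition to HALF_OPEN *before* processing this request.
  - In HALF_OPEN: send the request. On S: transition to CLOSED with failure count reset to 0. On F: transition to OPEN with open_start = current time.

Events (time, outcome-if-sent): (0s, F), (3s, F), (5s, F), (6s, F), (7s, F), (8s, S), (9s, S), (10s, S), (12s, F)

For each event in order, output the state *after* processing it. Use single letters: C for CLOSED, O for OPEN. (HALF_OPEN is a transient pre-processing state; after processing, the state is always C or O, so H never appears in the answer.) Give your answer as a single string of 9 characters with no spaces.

State after each event:
  event#1 t=0s outcome=F: state=CLOSED
  event#2 t=3s outcome=F: state=CLOSED
  event#3 t=5s outcome=F: state=OPEN
  event#4 t=6s outcome=F: state=OPEN
  event#5 t=7s outcome=F: state=OPEN
  event#6 t=8s outcome=S: state=OPEN
  event#7 t=9s outcome=S: state=OPEN
  event#8 t=10s outcome=S: state=CLOSED
  event#9 t=12s outcome=F: state=CLOSED

Answer: CCOOOOOCC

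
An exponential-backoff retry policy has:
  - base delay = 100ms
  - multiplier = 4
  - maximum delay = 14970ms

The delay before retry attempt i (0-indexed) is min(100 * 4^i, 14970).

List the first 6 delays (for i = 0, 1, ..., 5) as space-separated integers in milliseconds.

Computing each delay:
  i=0: min(100*4^0, 14970) = 100
  i=1: min(100*4^1, 14970) = 400
  i=2: min(100*4^2, 14970) = 1600
  i=3: min(100*4^3, 14970) = 6400
  i=4: min(100*4^4, 14970) = 14970
  i=5: min(100*4^5, 14970) = 14970

Answer: 100 400 1600 6400 14970 14970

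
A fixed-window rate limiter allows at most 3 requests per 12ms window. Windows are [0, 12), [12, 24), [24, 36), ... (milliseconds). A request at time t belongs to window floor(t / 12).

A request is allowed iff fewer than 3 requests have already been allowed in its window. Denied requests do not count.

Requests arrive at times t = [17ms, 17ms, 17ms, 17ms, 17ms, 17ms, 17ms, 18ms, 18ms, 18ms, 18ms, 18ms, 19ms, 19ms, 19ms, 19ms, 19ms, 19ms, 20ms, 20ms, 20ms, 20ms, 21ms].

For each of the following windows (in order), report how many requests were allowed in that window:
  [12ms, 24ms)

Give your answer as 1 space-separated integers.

Processing requests:
  req#1 t=17ms (window 1): ALLOW
  req#2 t=17ms (window 1): ALLOW
  req#3 t=17ms (window 1): ALLOW
  req#4 t=17ms (window 1): DENY
  req#5 t=17ms (window 1): DENY
  req#6 t=17ms (window 1): DENY
  req#7 t=17ms (window 1): DENY
  req#8 t=18ms (window 1): DENY
  req#9 t=18ms (window 1): DENY
  req#10 t=18ms (window 1): DENY
  req#11 t=18ms (window 1): DENY
  req#12 t=18ms (window 1): DENY
  req#13 t=19ms (window 1): DENY
  req#14 t=19ms (window 1): DENY
  req#15 t=19ms (window 1): DENY
  req#16 t=19ms (window 1): DENY
  req#17 t=19ms (window 1): DENY
  req#18 t=19ms (window 1): DENY
  req#19 t=20ms (window 1): DENY
  req#20 t=20ms (window 1): DENY
  req#21 t=20ms (window 1): DENY
  req#22 t=20ms (window 1): DENY
  req#23 t=21ms (window 1): DENY

Allowed counts by window: 3

Answer: 3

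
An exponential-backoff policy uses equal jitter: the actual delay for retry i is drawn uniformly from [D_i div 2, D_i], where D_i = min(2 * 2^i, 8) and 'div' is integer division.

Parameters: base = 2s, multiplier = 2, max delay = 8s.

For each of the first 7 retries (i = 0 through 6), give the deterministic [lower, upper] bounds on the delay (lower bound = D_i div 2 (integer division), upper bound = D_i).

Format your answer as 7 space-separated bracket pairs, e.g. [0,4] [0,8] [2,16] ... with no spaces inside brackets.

Computing bounds per retry:
  i=0: D_i=min(2*2^0,8)=2, bounds=[1,2]
  i=1: D_i=min(2*2^1,8)=4, bounds=[2,4]
  i=2: D_i=min(2*2^2,8)=8, bounds=[4,8]
  i=3: D_i=min(2*2^3,8)=8, bounds=[4,8]
  i=4: D_i=min(2*2^4,8)=8, bounds=[4,8]
  i=5: D_i=min(2*2^5,8)=8, bounds=[4,8]
  i=6: D_i=min(2*2^6,8)=8, bounds=[4,8]

Answer: [1,2] [2,4] [4,8] [4,8] [4,8] [4,8] [4,8]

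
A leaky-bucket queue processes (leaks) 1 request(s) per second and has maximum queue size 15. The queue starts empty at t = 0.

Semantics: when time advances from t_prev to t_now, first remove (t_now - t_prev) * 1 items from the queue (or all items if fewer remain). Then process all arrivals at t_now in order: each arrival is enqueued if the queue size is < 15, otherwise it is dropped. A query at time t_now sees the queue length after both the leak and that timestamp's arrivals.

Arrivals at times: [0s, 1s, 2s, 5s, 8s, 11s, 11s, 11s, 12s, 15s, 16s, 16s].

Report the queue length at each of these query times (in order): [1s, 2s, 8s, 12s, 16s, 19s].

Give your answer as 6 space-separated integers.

Queue lengths at query times:
  query t=1s: backlog = 1
  query t=2s: backlog = 1
  query t=8s: backlog = 1
  query t=12s: backlog = 3
  query t=16s: backlog = 2
  query t=19s: backlog = 0

Answer: 1 1 1 3 2 0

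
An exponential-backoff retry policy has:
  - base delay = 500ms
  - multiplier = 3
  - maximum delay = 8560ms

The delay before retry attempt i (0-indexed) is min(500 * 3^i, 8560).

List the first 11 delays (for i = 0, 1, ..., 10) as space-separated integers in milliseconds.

Answer: 500 1500 4500 8560 8560 8560 8560 8560 8560 8560 8560

Derivation:
Computing each delay:
  i=0: min(500*3^0, 8560) = 500
  i=1: min(500*3^1, 8560) = 1500
  i=2: min(500*3^2, 8560) = 4500
  i=3: min(500*3^3, 8560) = 8560
  i=4: min(500*3^4, 8560) = 8560
  i=5: min(500*3^5, 8560) = 8560
  i=6: min(500*3^6, 8560) = 8560
  i=7: min(500*3^7, 8560) = 8560
  i=8: min(500*3^8, 8560) = 8560
  i=9: min(500*3^9, 8560) = 8560
  i=10: min(500*3^10, 8560) = 8560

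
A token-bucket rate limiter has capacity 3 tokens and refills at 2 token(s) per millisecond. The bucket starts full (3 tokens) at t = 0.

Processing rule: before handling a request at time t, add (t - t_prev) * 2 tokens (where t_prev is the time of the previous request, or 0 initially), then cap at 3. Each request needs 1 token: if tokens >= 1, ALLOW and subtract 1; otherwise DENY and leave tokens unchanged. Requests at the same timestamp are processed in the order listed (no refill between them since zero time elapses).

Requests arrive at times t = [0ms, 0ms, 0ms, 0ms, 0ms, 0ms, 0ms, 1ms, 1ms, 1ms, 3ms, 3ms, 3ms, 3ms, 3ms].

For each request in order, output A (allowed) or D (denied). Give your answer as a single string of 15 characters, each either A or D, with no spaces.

Simulating step by step:
  req#1 t=0ms: ALLOW
  req#2 t=0ms: ALLOW
  req#3 t=0ms: ALLOW
  req#4 t=0ms: DENY
  req#5 t=0ms: DENY
  req#6 t=0ms: DENY
  req#7 t=0ms: DENY
  req#8 t=1ms: ALLOW
  req#9 t=1ms: ALLOW
  req#10 t=1ms: DENY
  req#11 t=3ms: ALLOW
  req#12 t=3ms: ALLOW
  req#13 t=3ms: ALLOW
  req#14 t=3ms: DENY
  req#15 t=3ms: DENY

Answer: AAADDDDAADAAADD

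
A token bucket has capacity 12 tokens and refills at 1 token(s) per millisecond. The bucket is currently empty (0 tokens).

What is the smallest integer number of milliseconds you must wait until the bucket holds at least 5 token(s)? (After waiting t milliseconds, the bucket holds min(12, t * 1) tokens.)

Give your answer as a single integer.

Need t * 1 >= 5, so t >= 5/1.
Smallest integer t = ceil(5/1) = 5.

Answer: 5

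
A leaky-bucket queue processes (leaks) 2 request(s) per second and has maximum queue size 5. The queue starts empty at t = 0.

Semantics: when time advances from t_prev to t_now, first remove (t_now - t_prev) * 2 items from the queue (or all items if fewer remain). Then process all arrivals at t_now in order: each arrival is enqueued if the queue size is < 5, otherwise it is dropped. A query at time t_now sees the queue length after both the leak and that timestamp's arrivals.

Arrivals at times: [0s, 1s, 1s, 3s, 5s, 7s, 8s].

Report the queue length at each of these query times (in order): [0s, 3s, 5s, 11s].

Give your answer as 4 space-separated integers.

Queue lengths at query times:
  query t=0s: backlog = 1
  query t=3s: backlog = 1
  query t=5s: backlog = 1
  query t=11s: backlog = 0

Answer: 1 1 1 0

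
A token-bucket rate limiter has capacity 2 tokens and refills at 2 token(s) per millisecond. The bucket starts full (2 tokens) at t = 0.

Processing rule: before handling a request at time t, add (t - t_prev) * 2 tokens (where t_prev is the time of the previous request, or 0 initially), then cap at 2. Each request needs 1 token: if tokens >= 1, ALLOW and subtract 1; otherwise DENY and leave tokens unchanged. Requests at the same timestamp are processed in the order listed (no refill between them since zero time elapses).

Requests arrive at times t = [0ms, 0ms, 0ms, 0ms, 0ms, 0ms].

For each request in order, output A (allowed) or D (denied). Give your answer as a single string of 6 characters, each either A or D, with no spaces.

Simulating step by step:
  req#1 t=0ms: ALLOW
  req#2 t=0ms: ALLOW
  req#3 t=0ms: DENY
  req#4 t=0ms: DENY
  req#5 t=0ms: DENY
  req#6 t=0ms: DENY

Answer: AADDDD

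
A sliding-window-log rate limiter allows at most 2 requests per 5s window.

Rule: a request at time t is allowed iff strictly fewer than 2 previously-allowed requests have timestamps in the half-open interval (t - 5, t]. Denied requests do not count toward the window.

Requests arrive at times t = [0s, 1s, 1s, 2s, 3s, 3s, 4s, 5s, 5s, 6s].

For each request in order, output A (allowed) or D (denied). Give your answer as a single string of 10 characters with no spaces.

Tracking allowed requests in the window:
  req#1 t=0s: ALLOW
  req#2 t=1s: ALLOW
  req#3 t=1s: DENY
  req#4 t=2s: DENY
  req#5 t=3s: DENY
  req#6 t=3s: DENY
  req#7 t=4s: DENY
  req#8 t=5s: ALLOW
  req#9 t=5s: DENY
  req#10 t=6s: ALLOW

Answer: AADDDDDADA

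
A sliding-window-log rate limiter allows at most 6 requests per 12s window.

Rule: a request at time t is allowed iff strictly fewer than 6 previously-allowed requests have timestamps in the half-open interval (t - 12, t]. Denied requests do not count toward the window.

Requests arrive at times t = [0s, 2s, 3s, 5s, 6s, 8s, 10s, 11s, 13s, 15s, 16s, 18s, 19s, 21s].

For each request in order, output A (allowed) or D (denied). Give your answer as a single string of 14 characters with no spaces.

Tracking allowed requests in the window:
  req#1 t=0s: ALLOW
  req#2 t=2s: ALLOW
  req#3 t=3s: ALLOW
  req#4 t=5s: ALLOW
  req#5 t=6s: ALLOW
  req#6 t=8s: ALLOW
  req#7 t=10s: DENY
  req#8 t=11s: DENY
  req#9 t=13s: ALLOW
  req#10 t=15s: ALLOW
  req#11 t=16s: ALLOW
  req#12 t=18s: ALLOW
  req#13 t=19s: ALLOW
  req#14 t=21s: ALLOW

Answer: AAAAAADDAAAAAA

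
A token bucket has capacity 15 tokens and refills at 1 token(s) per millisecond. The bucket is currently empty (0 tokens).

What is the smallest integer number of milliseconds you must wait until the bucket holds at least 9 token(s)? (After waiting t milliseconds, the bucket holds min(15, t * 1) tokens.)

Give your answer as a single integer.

Need t * 1 >= 9, so t >= 9/1.
Smallest integer t = ceil(9/1) = 9.

Answer: 9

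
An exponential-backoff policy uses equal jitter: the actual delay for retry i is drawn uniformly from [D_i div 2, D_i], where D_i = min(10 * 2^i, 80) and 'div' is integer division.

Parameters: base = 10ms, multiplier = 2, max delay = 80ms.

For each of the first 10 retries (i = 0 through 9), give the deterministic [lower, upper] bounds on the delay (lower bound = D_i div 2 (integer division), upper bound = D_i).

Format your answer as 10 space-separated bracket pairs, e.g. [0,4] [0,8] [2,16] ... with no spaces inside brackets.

Computing bounds per retry:
  i=0: D_i=min(10*2^0,80)=10, bounds=[5,10]
  i=1: D_i=min(10*2^1,80)=20, bounds=[10,20]
  i=2: D_i=min(10*2^2,80)=40, bounds=[20,40]
  i=3: D_i=min(10*2^3,80)=80, bounds=[40,80]
  i=4: D_i=min(10*2^4,80)=80, bounds=[40,80]
  i=5: D_i=min(10*2^5,80)=80, bounds=[40,80]
  i=6: D_i=min(10*2^6,80)=80, bounds=[40,80]
  i=7: D_i=min(10*2^7,80)=80, bounds=[40,80]
  i=8: D_i=min(10*2^8,80)=80, bounds=[40,80]
  i=9: D_i=min(10*2^9,80)=80, bounds=[40,80]

Answer: [5,10] [10,20] [20,40] [40,80] [40,80] [40,80] [40,80] [40,80] [40,80] [40,80]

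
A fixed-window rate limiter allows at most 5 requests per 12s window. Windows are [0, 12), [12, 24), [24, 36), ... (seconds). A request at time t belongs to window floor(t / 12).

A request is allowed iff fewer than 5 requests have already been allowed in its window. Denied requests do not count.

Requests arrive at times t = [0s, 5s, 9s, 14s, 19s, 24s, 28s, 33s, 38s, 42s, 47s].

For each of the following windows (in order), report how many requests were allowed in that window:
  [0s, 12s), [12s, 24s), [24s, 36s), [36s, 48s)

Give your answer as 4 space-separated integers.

Processing requests:
  req#1 t=0s (window 0): ALLOW
  req#2 t=5s (window 0): ALLOW
  req#3 t=9s (window 0): ALLOW
  req#4 t=14s (window 1): ALLOW
  req#5 t=19s (window 1): ALLOW
  req#6 t=24s (window 2): ALLOW
  req#7 t=28s (window 2): ALLOW
  req#8 t=33s (window 2): ALLOW
  req#9 t=38s (window 3): ALLOW
  req#10 t=42s (window 3): ALLOW
  req#11 t=47s (window 3): ALLOW

Allowed counts by window: 3 2 3 3

Answer: 3 2 3 3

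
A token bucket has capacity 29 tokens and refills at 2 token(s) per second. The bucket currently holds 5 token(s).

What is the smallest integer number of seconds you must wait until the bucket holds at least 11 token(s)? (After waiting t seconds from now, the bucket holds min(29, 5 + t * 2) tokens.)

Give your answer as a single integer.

Answer: 3

Derivation:
Need 5 + t * 2 >= 11, so t >= 6/2.
Smallest integer t = ceil(6/2) = 3.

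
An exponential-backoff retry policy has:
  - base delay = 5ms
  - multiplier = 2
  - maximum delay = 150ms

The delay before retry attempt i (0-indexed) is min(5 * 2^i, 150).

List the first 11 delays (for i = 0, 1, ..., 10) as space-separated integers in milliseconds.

Answer: 5 10 20 40 80 150 150 150 150 150 150

Derivation:
Computing each delay:
  i=0: min(5*2^0, 150) = 5
  i=1: min(5*2^1, 150) = 10
  i=2: min(5*2^2, 150) = 20
  i=3: min(5*2^3, 150) = 40
  i=4: min(5*2^4, 150) = 80
  i=5: min(5*2^5, 150) = 150
  i=6: min(5*2^6, 150) = 150
  i=7: min(5*2^7, 150) = 150
  i=8: min(5*2^8, 150) = 150
  i=9: min(5*2^9, 150) = 150
  i=10: min(5*2^10, 150) = 150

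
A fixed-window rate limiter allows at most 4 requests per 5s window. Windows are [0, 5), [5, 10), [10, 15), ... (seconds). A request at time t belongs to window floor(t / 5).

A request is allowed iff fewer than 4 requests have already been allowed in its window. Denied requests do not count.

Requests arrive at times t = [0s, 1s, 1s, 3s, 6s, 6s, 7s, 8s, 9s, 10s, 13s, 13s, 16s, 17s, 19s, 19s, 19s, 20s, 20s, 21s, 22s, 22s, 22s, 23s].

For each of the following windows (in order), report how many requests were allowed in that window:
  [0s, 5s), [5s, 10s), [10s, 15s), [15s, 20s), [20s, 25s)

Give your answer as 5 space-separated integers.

Answer: 4 4 3 4 4

Derivation:
Processing requests:
  req#1 t=0s (window 0): ALLOW
  req#2 t=1s (window 0): ALLOW
  req#3 t=1s (window 0): ALLOW
  req#4 t=3s (window 0): ALLOW
  req#5 t=6s (window 1): ALLOW
  req#6 t=6s (window 1): ALLOW
  req#7 t=7s (window 1): ALLOW
  req#8 t=8s (window 1): ALLOW
  req#9 t=9s (window 1): DENY
  req#10 t=10s (window 2): ALLOW
  req#11 t=13s (window 2): ALLOW
  req#12 t=13s (window 2): ALLOW
  req#13 t=16s (window 3): ALLOW
  req#14 t=17s (window 3): ALLOW
  req#15 t=19s (window 3): ALLOW
  req#16 t=19s (window 3): ALLOW
  req#17 t=19s (window 3): DENY
  req#18 t=20s (window 4): ALLOW
  req#19 t=20s (window 4): ALLOW
  req#20 t=21s (window 4): ALLOW
  req#21 t=22s (window 4): ALLOW
  req#22 t=22s (window 4): DENY
  req#23 t=22s (window 4): DENY
  req#24 t=23s (window 4): DENY

Allowed counts by window: 4 4 3 4 4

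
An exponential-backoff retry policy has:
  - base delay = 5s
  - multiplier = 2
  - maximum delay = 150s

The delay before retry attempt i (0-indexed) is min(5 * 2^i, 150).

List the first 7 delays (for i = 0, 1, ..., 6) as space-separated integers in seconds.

Answer: 5 10 20 40 80 150 150

Derivation:
Computing each delay:
  i=0: min(5*2^0, 150) = 5
  i=1: min(5*2^1, 150) = 10
  i=2: min(5*2^2, 150) = 20
  i=3: min(5*2^3, 150) = 40
  i=4: min(5*2^4, 150) = 80
  i=5: min(5*2^5, 150) = 150
  i=6: min(5*2^6, 150) = 150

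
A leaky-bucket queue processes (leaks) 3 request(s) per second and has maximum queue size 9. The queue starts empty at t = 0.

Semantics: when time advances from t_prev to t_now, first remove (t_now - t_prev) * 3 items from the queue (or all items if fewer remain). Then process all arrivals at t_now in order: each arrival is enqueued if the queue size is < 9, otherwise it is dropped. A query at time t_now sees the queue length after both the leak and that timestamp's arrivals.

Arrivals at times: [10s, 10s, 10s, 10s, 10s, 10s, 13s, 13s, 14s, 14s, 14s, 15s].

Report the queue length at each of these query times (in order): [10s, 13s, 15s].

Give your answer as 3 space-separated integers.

Queue lengths at query times:
  query t=10s: backlog = 6
  query t=13s: backlog = 2
  query t=15s: backlog = 1

Answer: 6 2 1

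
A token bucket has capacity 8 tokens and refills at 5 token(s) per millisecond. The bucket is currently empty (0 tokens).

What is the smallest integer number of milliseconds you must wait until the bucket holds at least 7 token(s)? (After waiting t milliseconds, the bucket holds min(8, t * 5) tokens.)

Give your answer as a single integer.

Answer: 2

Derivation:
Need t * 5 >= 7, so t >= 7/5.
Smallest integer t = ceil(7/5) = 2.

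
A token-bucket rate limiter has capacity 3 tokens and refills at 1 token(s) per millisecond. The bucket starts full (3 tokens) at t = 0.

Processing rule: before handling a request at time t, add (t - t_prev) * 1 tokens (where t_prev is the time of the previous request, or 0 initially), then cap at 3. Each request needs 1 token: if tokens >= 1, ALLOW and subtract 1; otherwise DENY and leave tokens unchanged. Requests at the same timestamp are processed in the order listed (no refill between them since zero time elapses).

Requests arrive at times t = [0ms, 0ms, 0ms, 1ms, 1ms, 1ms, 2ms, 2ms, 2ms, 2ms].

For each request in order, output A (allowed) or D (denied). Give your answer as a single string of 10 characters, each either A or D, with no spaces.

Simulating step by step:
  req#1 t=0ms: ALLOW
  req#2 t=0ms: ALLOW
  req#3 t=0ms: ALLOW
  req#4 t=1ms: ALLOW
  req#5 t=1ms: DENY
  req#6 t=1ms: DENY
  req#7 t=2ms: ALLOW
  req#8 t=2ms: DENY
  req#9 t=2ms: DENY
  req#10 t=2ms: DENY

Answer: AAAADDADDD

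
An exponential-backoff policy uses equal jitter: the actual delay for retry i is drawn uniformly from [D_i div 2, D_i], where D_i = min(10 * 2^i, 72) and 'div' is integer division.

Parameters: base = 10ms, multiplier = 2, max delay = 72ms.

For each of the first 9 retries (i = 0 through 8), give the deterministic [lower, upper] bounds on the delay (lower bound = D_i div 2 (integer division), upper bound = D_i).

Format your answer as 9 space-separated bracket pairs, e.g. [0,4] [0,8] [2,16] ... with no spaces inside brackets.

Computing bounds per retry:
  i=0: D_i=min(10*2^0,72)=10, bounds=[5,10]
  i=1: D_i=min(10*2^1,72)=20, bounds=[10,20]
  i=2: D_i=min(10*2^2,72)=40, bounds=[20,40]
  i=3: D_i=min(10*2^3,72)=72, bounds=[36,72]
  i=4: D_i=min(10*2^4,72)=72, bounds=[36,72]
  i=5: D_i=min(10*2^5,72)=72, bounds=[36,72]
  i=6: D_i=min(10*2^6,72)=72, bounds=[36,72]
  i=7: D_i=min(10*2^7,72)=72, bounds=[36,72]
  i=8: D_i=min(10*2^8,72)=72, bounds=[36,72]

Answer: [5,10] [10,20] [20,40] [36,72] [36,72] [36,72] [36,72] [36,72] [36,72]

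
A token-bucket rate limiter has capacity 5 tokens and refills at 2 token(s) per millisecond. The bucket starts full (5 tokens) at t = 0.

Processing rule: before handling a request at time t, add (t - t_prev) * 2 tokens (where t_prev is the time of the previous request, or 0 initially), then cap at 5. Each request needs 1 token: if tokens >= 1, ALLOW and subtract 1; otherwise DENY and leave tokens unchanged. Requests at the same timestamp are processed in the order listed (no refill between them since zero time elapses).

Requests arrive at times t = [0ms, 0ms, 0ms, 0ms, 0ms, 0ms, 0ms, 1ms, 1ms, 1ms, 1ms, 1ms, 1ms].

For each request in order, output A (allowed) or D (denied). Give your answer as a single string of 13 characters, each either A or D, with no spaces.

Simulating step by step:
  req#1 t=0ms: ALLOW
  req#2 t=0ms: ALLOW
  req#3 t=0ms: ALLOW
  req#4 t=0ms: ALLOW
  req#5 t=0ms: ALLOW
  req#6 t=0ms: DENY
  req#7 t=0ms: DENY
  req#8 t=1ms: ALLOW
  req#9 t=1ms: ALLOW
  req#10 t=1ms: DENY
  req#11 t=1ms: DENY
  req#12 t=1ms: DENY
  req#13 t=1ms: DENY

Answer: AAAAADDAADDDD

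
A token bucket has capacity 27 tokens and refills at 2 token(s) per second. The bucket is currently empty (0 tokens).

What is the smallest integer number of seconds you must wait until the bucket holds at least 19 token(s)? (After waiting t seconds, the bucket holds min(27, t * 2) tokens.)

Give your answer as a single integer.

Need t * 2 >= 19, so t >= 19/2.
Smallest integer t = ceil(19/2) = 10.

Answer: 10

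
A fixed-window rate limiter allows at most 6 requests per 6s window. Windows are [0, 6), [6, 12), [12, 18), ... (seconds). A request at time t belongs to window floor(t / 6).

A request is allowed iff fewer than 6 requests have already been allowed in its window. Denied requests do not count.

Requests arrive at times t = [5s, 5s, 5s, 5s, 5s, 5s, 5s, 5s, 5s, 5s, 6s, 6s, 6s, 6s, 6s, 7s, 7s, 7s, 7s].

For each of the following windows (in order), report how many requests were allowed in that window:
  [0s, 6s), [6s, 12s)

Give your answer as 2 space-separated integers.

Answer: 6 6

Derivation:
Processing requests:
  req#1 t=5s (window 0): ALLOW
  req#2 t=5s (window 0): ALLOW
  req#3 t=5s (window 0): ALLOW
  req#4 t=5s (window 0): ALLOW
  req#5 t=5s (window 0): ALLOW
  req#6 t=5s (window 0): ALLOW
  req#7 t=5s (window 0): DENY
  req#8 t=5s (window 0): DENY
  req#9 t=5s (window 0): DENY
  req#10 t=5s (window 0): DENY
  req#11 t=6s (window 1): ALLOW
  req#12 t=6s (window 1): ALLOW
  req#13 t=6s (window 1): ALLOW
  req#14 t=6s (window 1): ALLOW
  req#15 t=6s (window 1): ALLOW
  req#16 t=7s (window 1): ALLOW
  req#17 t=7s (window 1): DENY
  req#18 t=7s (window 1): DENY
  req#19 t=7s (window 1): DENY

Allowed counts by window: 6 6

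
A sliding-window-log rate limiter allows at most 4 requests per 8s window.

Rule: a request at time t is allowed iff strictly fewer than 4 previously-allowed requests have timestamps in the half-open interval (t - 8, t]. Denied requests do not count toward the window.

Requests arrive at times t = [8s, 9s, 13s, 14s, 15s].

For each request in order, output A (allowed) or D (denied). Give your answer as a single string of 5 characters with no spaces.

Answer: AAAAD

Derivation:
Tracking allowed requests in the window:
  req#1 t=8s: ALLOW
  req#2 t=9s: ALLOW
  req#3 t=13s: ALLOW
  req#4 t=14s: ALLOW
  req#5 t=15s: DENY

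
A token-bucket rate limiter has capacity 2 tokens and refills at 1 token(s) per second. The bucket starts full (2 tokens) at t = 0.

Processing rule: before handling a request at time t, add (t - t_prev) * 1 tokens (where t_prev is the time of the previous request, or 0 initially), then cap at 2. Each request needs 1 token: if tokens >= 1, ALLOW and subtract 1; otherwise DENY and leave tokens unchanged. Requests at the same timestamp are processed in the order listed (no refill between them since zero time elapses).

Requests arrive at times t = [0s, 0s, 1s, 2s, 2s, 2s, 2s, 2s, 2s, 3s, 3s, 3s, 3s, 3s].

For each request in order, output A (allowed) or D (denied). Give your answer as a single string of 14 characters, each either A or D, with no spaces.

Answer: AAAADDDDDADDDD

Derivation:
Simulating step by step:
  req#1 t=0s: ALLOW
  req#2 t=0s: ALLOW
  req#3 t=1s: ALLOW
  req#4 t=2s: ALLOW
  req#5 t=2s: DENY
  req#6 t=2s: DENY
  req#7 t=2s: DENY
  req#8 t=2s: DENY
  req#9 t=2s: DENY
  req#10 t=3s: ALLOW
  req#11 t=3s: DENY
  req#12 t=3s: DENY
  req#13 t=3s: DENY
  req#14 t=3s: DENY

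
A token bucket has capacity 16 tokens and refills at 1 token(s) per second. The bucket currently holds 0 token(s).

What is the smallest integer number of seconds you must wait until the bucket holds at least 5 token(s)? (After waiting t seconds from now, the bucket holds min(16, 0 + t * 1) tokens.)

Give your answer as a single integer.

Answer: 5

Derivation:
Need 0 + t * 1 >= 5, so t >= 5/1.
Smallest integer t = ceil(5/1) = 5.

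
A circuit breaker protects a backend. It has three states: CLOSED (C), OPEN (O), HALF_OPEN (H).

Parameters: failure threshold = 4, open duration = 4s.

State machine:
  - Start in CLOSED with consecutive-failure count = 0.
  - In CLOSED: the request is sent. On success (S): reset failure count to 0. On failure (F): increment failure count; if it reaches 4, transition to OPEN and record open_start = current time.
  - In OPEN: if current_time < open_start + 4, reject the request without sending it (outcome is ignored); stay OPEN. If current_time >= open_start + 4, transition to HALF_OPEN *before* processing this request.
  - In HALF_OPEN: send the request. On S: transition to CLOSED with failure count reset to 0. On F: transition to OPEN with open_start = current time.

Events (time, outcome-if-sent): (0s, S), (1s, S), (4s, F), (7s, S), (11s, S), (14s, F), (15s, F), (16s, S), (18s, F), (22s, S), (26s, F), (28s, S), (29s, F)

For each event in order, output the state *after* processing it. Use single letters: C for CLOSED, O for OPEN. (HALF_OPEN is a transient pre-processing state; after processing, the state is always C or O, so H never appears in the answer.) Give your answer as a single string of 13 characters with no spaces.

Answer: CCCCCCCCCCCCC

Derivation:
State after each event:
  event#1 t=0s outcome=S: state=CLOSED
  event#2 t=1s outcome=S: state=CLOSED
  event#3 t=4s outcome=F: state=CLOSED
  event#4 t=7s outcome=S: state=CLOSED
  event#5 t=11s outcome=S: state=CLOSED
  event#6 t=14s outcome=F: state=CLOSED
  event#7 t=15s outcome=F: state=CLOSED
  event#8 t=16s outcome=S: state=CLOSED
  event#9 t=18s outcome=F: state=CLOSED
  event#10 t=22s outcome=S: state=CLOSED
  event#11 t=26s outcome=F: state=CLOSED
  event#12 t=28s outcome=S: state=CLOSED
  event#13 t=29s outcome=F: state=CLOSED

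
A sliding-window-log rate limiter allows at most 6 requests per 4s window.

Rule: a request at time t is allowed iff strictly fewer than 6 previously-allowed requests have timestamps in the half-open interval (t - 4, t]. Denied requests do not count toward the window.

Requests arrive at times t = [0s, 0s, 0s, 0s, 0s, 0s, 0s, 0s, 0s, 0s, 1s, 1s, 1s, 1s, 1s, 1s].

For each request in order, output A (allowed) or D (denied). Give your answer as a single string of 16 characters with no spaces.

Answer: AAAAAADDDDDDDDDD

Derivation:
Tracking allowed requests in the window:
  req#1 t=0s: ALLOW
  req#2 t=0s: ALLOW
  req#3 t=0s: ALLOW
  req#4 t=0s: ALLOW
  req#5 t=0s: ALLOW
  req#6 t=0s: ALLOW
  req#7 t=0s: DENY
  req#8 t=0s: DENY
  req#9 t=0s: DENY
  req#10 t=0s: DENY
  req#11 t=1s: DENY
  req#12 t=1s: DENY
  req#13 t=1s: DENY
  req#14 t=1s: DENY
  req#15 t=1s: DENY
  req#16 t=1s: DENY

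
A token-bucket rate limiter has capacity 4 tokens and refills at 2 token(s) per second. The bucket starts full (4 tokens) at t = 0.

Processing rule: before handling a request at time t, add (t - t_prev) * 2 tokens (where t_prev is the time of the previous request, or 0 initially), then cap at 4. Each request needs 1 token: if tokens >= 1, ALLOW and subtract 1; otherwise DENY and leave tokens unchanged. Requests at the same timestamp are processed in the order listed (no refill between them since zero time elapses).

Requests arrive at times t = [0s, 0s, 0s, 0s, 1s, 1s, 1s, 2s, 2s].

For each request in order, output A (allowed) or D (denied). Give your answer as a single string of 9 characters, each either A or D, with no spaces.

Answer: AAAAAADAA

Derivation:
Simulating step by step:
  req#1 t=0s: ALLOW
  req#2 t=0s: ALLOW
  req#3 t=0s: ALLOW
  req#4 t=0s: ALLOW
  req#5 t=1s: ALLOW
  req#6 t=1s: ALLOW
  req#7 t=1s: DENY
  req#8 t=2s: ALLOW
  req#9 t=2s: ALLOW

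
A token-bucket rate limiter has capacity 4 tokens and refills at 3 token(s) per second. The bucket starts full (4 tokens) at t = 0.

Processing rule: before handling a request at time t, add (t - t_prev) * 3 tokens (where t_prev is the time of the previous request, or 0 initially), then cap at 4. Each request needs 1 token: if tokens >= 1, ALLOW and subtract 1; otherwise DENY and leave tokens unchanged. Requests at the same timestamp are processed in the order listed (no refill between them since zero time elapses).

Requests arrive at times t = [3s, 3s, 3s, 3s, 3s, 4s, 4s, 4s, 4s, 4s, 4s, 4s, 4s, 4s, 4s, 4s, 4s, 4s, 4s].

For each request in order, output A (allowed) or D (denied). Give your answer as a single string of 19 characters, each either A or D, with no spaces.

Simulating step by step:
  req#1 t=3s: ALLOW
  req#2 t=3s: ALLOW
  req#3 t=3s: ALLOW
  req#4 t=3s: ALLOW
  req#5 t=3s: DENY
  req#6 t=4s: ALLOW
  req#7 t=4s: ALLOW
  req#8 t=4s: ALLOW
  req#9 t=4s: DENY
  req#10 t=4s: DENY
  req#11 t=4s: DENY
  req#12 t=4s: DENY
  req#13 t=4s: DENY
  req#14 t=4s: DENY
  req#15 t=4s: DENY
  req#16 t=4s: DENY
  req#17 t=4s: DENY
  req#18 t=4s: DENY
  req#19 t=4s: DENY

Answer: AAAADAAADDDDDDDDDDD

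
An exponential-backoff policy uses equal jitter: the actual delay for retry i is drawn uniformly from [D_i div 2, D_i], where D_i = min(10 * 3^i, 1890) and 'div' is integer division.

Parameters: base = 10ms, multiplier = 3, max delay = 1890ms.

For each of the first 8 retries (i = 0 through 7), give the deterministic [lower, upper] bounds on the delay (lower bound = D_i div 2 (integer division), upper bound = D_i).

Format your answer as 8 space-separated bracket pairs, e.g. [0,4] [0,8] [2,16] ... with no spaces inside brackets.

Computing bounds per retry:
  i=0: D_i=min(10*3^0,1890)=10, bounds=[5,10]
  i=1: D_i=min(10*3^1,1890)=30, bounds=[15,30]
  i=2: D_i=min(10*3^2,1890)=90, bounds=[45,90]
  i=3: D_i=min(10*3^3,1890)=270, bounds=[135,270]
  i=4: D_i=min(10*3^4,1890)=810, bounds=[405,810]
  i=5: D_i=min(10*3^5,1890)=1890, bounds=[945,1890]
  i=6: D_i=min(10*3^6,1890)=1890, bounds=[945,1890]
  i=7: D_i=min(10*3^7,1890)=1890, bounds=[945,1890]

Answer: [5,10] [15,30] [45,90] [135,270] [405,810] [945,1890] [945,1890] [945,1890]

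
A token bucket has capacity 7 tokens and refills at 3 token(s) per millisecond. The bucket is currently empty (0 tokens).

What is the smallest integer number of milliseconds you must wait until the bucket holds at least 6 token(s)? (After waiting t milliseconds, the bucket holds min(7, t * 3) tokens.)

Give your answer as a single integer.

Need t * 3 >= 6, so t >= 6/3.
Smallest integer t = ceil(6/3) = 2.

Answer: 2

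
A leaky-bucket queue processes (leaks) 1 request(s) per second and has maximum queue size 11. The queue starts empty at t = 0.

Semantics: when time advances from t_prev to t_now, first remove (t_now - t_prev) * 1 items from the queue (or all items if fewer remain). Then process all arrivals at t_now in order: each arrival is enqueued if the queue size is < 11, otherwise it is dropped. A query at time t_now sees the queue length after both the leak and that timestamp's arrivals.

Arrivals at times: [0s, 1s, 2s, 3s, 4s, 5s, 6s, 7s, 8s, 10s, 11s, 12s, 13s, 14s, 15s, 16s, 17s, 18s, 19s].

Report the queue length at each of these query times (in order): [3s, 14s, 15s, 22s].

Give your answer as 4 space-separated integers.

Queue lengths at query times:
  query t=3s: backlog = 1
  query t=14s: backlog = 1
  query t=15s: backlog = 1
  query t=22s: backlog = 0

Answer: 1 1 1 0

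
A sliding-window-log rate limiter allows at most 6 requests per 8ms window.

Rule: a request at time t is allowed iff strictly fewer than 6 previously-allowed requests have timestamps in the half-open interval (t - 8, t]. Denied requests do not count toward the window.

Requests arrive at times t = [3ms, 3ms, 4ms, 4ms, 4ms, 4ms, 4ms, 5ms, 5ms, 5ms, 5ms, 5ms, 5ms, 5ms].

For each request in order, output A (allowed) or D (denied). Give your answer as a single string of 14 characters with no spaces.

Tracking allowed requests in the window:
  req#1 t=3ms: ALLOW
  req#2 t=3ms: ALLOW
  req#3 t=4ms: ALLOW
  req#4 t=4ms: ALLOW
  req#5 t=4ms: ALLOW
  req#6 t=4ms: ALLOW
  req#7 t=4ms: DENY
  req#8 t=5ms: DENY
  req#9 t=5ms: DENY
  req#10 t=5ms: DENY
  req#11 t=5ms: DENY
  req#12 t=5ms: DENY
  req#13 t=5ms: DENY
  req#14 t=5ms: DENY

Answer: AAAAAADDDDDDDD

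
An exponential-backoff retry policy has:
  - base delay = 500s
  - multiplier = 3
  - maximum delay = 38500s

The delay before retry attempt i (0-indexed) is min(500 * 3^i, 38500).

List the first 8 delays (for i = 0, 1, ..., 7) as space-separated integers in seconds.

Answer: 500 1500 4500 13500 38500 38500 38500 38500

Derivation:
Computing each delay:
  i=0: min(500*3^0, 38500) = 500
  i=1: min(500*3^1, 38500) = 1500
  i=2: min(500*3^2, 38500) = 4500
  i=3: min(500*3^3, 38500) = 13500
  i=4: min(500*3^4, 38500) = 38500
  i=5: min(500*3^5, 38500) = 38500
  i=6: min(500*3^6, 38500) = 38500
  i=7: min(500*3^7, 38500) = 38500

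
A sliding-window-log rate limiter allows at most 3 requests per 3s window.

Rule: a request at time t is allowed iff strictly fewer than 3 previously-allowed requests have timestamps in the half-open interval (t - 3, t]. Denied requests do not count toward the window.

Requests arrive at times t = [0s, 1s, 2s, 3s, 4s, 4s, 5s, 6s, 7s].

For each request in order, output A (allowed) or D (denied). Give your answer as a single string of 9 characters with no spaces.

Answer: AAAAADAAA

Derivation:
Tracking allowed requests in the window:
  req#1 t=0s: ALLOW
  req#2 t=1s: ALLOW
  req#3 t=2s: ALLOW
  req#4 t=3s: ALLOW
  req#5 t=4s: ALLOW
  req#6 t=4s: DENY
  req#7 t=5s: ALLOW
  req#8 t=6s: ALLOW
  req#9 t=7s: ALLOW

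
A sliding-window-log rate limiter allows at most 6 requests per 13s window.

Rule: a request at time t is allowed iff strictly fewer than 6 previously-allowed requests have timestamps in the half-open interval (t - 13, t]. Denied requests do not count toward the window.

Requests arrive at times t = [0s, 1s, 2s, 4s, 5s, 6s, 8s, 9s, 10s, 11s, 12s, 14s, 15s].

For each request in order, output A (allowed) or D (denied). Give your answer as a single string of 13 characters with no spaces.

Answer: AAAAAADDDDDAA

Derivation:
Tracking allowed requests in the window:
  req#1 t=0s: ALLOW
  req#2 t=1s: ALLOW
  req#3 t=2s: ALLOW
  req#4 t=4s: ALLOW
  req#5 t=5s: ALLOW
  req#6 t=6s: ALLOW
  req#7 t=8s: DENY
  req#8 t=9s: DENY
  req#9 t=10s: DENY
  req#10 t=11s: DENY
  req#11 t=12s: DENY
  req#12 t=14s: ALLOW
  req#13 t=15s: ALLOW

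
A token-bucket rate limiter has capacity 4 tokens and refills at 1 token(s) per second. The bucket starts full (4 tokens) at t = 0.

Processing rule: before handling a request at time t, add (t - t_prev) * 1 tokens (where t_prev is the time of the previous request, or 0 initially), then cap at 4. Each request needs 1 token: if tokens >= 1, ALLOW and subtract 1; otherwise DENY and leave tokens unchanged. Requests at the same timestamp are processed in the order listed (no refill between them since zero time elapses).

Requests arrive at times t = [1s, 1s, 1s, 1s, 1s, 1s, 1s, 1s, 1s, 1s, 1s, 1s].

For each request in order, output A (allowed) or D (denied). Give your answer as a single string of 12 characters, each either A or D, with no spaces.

Answer: AAAADDDDDDDD

Derivation:
Simulating step by step:
  req#1 t=1s: ALLOW
  req#2 t=1s: ALLOW
  req#3 t=1s: ALLOW
  req#4 t=1s: ALLOW
  req#5 t=1s: DENY
  req#6 t=1s: DENY
  req#7 t=1s: DENY
  req#8 t=1s: DENY
  req#9 t=1s: DENY
  req#10 t=1s: DENY
  req#11 t=1s: DENY
  req#12 t=1s: DENY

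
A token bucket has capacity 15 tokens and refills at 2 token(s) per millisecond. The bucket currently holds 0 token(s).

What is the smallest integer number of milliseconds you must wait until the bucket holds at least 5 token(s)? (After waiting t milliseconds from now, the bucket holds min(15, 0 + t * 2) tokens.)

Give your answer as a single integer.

Need 0 + t * 2 >= 5, so t >= 5/2.
Smallest integer t = ceil(5/2) = 3.

Answer: 3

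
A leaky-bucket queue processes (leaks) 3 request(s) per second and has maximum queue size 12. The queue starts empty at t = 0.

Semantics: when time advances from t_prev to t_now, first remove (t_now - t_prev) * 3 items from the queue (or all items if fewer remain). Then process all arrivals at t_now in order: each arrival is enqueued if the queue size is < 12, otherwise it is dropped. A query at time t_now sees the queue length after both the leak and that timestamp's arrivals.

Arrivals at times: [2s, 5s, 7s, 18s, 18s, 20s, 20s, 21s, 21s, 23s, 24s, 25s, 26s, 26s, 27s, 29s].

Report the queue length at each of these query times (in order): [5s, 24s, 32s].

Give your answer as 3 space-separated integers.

Queue lengths at query times:
  query t=5s: backlog = 1
  query t=24s: backlog = 1
  query t=32s: backlog = 0

Answer: 1 1 0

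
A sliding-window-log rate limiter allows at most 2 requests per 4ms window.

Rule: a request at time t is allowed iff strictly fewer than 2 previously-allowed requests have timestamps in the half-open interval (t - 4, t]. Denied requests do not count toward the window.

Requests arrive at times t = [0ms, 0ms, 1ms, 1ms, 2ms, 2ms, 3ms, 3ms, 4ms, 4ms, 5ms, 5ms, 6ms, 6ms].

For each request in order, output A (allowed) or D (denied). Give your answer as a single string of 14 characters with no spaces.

Answer: AADDDDDDAADDDD

Derivation:
Tracking allowed requests in the window:
  req#1 t=0ms: ALLOW
  req#2 t=0ms: ALLOW
  req#3 t=1ms: DENY
  req#4 t=1ms: DENY
  req#5 t=2ms: DENY
  req#6 t=2ms: DENY
  req#7 t=3ms: DENY
  req#8 t=3ms: DENY
  req#9 t=4ms: ALLOW
  req#10 t=4ms: ALLOW
  req#11 t=5ms: DENY
  req#12 t=5ms: DENY
  req#13 t=6ms: DENY
  req#14 t=6ms: DENY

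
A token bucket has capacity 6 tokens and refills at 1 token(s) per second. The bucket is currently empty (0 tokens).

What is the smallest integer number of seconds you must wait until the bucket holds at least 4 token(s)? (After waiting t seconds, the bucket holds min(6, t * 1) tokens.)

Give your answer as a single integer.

Need t * 1 >= 4, so t >= 4/1.
Smallest integer t = ceil(4/1) = 4.

Answer: 4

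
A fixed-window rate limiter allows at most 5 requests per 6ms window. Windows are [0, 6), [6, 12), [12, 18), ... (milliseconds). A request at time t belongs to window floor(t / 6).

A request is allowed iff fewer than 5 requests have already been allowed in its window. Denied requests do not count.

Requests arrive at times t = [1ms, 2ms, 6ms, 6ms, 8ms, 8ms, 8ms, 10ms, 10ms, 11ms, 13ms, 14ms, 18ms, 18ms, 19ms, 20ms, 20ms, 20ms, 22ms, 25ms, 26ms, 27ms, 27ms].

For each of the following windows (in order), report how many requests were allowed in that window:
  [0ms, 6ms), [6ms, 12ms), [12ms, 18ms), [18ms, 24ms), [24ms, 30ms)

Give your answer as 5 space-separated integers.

Answer: 2 5 2 5 4

Derivation:
Processing requests:
  req#1 t=1ms (window 0): ALLOW
  req#2 t=2ms (window 0): ALLOW
  req#3 t=6ms (window 1): ALLOW
  req#4 t=6ms (window 1): ALLOW
  req#5 t=8ms (window 1): ALLOW
  req#6 t=8ms (window 1): ALLOW
  req#7 t=8ms (window 1): ALLOW
  req#8 t=10ms (window 1): DENY
  req#9 t=10ms (window 1): DENY
  req#10 t=11ms (window 1): DENY
  req#11 t=13ms (window 2): ALLOW
  req#12 t=14ms (window 2): ALLOW
  req#13 t=18ms (window 3): ALLOW
  req#14 t=18ms (window 3): ALLOW
  req#15 t=19ms (window 3): ALLOW
  req#16 t=20ms (window 3): ALLOW
  req#17 t=20ms (window 3): ALLOW
  req#18 t=20ms (window 3): DENY
  req#19 t=22ms (window 3): DENY
  req#20 t=25ms (window 4): ALLOW
  req#21 t=26ms (window 4): ALLOW
  req#22 t=27ms (window 4): ALLOW
  req#23 t=27ms (window 4): ALLOW

Allowed counts by window: 2 5 2 5 4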